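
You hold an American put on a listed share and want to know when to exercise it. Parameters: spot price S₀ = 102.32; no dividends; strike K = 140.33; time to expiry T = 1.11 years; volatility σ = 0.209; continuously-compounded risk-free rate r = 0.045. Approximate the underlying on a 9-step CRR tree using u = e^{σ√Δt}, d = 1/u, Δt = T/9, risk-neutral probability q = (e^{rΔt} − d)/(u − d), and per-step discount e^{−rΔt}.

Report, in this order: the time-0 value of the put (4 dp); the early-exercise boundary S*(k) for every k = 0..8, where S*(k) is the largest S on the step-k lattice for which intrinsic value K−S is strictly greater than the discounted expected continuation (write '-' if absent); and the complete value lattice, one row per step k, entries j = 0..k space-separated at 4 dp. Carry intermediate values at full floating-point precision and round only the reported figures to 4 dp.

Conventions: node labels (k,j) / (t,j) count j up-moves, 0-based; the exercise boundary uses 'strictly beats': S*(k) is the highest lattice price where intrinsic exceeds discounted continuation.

price = 38.0100
boundary = 102.3200 110.1126 102.3200 110.1126 102.3200 110.1126 118.4987 110.1126 118.4987
tree:
38.0100
45.2511 30.2174
51.9798 38.0100 22.3451
58.2323 45.2511 30.2174 15.3043
64.0423 51.9798 38.0100 21.9642 9.3092
69.4411 58.2323 45.2511 30.2174 14.5670 4.5466
74.4579 64.0423 51.9798 38.0100 21.8313 8.0051 1.3969
79.1196 69.4411 58.2323 45.2511 30.2174 13.5925 2.9237 0.0000
83.4515 74.4579 64.0423 51.9798 38.0100 21.8313 6.1190 0.0000 0.0000
87.4767 79.1196 69.4411 58.2323 45.2511 30.2174 12.8065 0.0000 0.0000 0.0000

Δt=0.12333  u=1.07616  d=0.92923  q=0.51954  discount=0.99447
step 9 (expiry): payoffs max(K−S,0) = 87.4767 79.1196 69.4411 58.2323 45.2511 30.2174 12.8065 0.0000 0.0000 0.0000
step 8: (k=8,j=0): S=56.8785, K−S=83.4515, hold=82.6748 ⇒ V=83.4515 exercise | (k=8,j=1): S=65.8721, K−S=74.4579, hold=73.6812 ⇒ V=74.4579 exercise | (k=8,j=2): S=76.2877, K−S=64.0423, hold=63.2656 ⇒ V=64.0423 exercise | (k=8,j=3): S=88.3502, K−S=51.9798, hold=51.2031 ⇒ V=51.9798 exercise | (k=8,j=4): S=102.3200, K−S=38.0100, hold=37.2333 ⇒ V=38.0100 exercise | (k=8,j=5): S=118.4987, K−S=21.8313, hold=21.0546 ⇒ V=21.8313 exercise | (k=8,j=6): S=137.2355, K−S=3.0945, hold=6.1190 ⇒ V=6.1190 continue | (k=8,j=7): S=158.9350, K−S=0.0000, hold=0.0000 ⇒ V=0.0000 continue | (k=8,j=8): S=184.0656, K−S=0.0000, hold=0.0000 ⇒ V=0.0000 continue  boundary S*=118.4987
step 7: (k=7,j=0): S=61.2104, K−S=79.1196, hold=78.3430 ⇒ V=79.1196 exercise | (k=7,j=1): S=70.8889, K−S=69.4411, hold=68.6645 ⇒ V=69.4411 exercise | (k=7,j=2): S=82.0977, K−S=58.2323, hold=57.4556 ⇒ V=58.2323 exercise | (k=7,j=3): S=95.0789, K−S=45.2511, hold=44.4745 ⇒ V=45.2511 exercise | (k=7,j=4): S=110.1126, K−S=30.2174, hold=29.4407 ⇒ V=30.2174 exercise | (k=7,j=5): S=127.5235, K−S=12.8065, hold=13.5925 ⇒ V=13.5925 continue | (k=7,j=6): S=147.6873, K−S=0.0000, hold=2.9237 ⇒ V=2.9237 continue | (k=7,j=7): S=171.0394, K−S=0.0000, hold=0.0000 ⇒ V=0.0000 continue  boundary S*=110.1126
step 6: (k=6,j=0): S=65.8721, K−S=74.4579, hold=73.6812 ⇒ V=74.4579 exercise | (k=6,j=1): S=76.2877, K−S=64.0423, hold=63.2656 ⇒ V=64.0423 exercise | (k=6,j=2): S=88.3502, K−S=51.9798, hold=51.2031 ⇒ V=51.9798 exercise | (k=6,j=3): S=102.3200, K−S=38.0100, hold=37.2333 ⇒ V=38.0100 exercise | (k=6,j=4): S=118.4987, K−S=21.8313, hold=21.4607 ⇒ V=21.8313 exercise | (k=6,j=5): S=137.2355, K−S=3.0945, hold=8.0051 ⇒ V=8.0051 continue | (k=6,j=6): S=158.9350, K−S=0.0000, hold=1.3969 ⇒ V=1.3969 continue  boundary S*=118.4987
step 5: (k=5,j=0): S=70.8889, K−S=69.4411, hold=68.6645 ⇒ V=69.4411 exercise | (k=5,j=1): S=82.0977, K−S=58.2323, hold=57.4556 ⇒ V=58.2323 exercise | (k=5,j=2): S=95.0789, K−S=45.2511, hold=44.4745 ⇒ V=45.2511 exercise | (k=5,j=3): S=110.1126, K−S=30.2174, hold=29.4407 ⇒ V=30.2174 exercise | (k=5,j=4): S=127.5235, K−S=12.8065, hold=14.5670 ⇒ V=14.5670 continue | (k=5,j=5): S=147.6873, K−S=0.0000, hold=4.5466 ⇒ V=4.5466 continue  boundary S*=110.1126
step 4: (k=4,j=0): S=76.2877, K−S=64.0423, hold=63.2656 ⇒ V=64.0423 exercise | (k=4,j=1): S=88.3502, K−S=51.9798, hold=51.2031 ⇒ V=51.9798 exercise | (k=4,j=2): S=102.3200, K−S=38.0100, hold=37.2333 ⇒ V=38.0100 exercise | (k=4,j=3): S=118.4987, K−S=21.8313, hold=21.9642 ⇒ V=21.9642 continue | (k=4,j=4): S=137.2355, K−S=3.0945, hold=9.3092 ⇒ V=9.3092 continue  boundary S*=102.3200
step 3: (k=3,j=0): S=82.0977, K−S=58.2323, hold=57.4556 ⇒ V=58.2323 exercise | (k=3,j=1): S=95.0789, K−S=45.2511, hold=44.4745 ⇒ V=45.2511 exercise | (k=3,j=2): S=110.1126, K−S=30.2174, hold=29.5094 ⇒ V=30.2174 exercise | (k=3,j=3): S=127.5235, K−S=12.8065, hold=15.3043 ⇒ V=15.3043 continue  boundary S*=110.1126
step 2: (k=2,j=0): S=88.3502, K−S=51.9798, hold=51.2031 ⇒ V=51.9798 exercise | (k=2,j=1): S=102.3200, K−S=38.0100, hold=37.2333 ⇒ V=38.0100 exercise | (k=2,j=2): S=118.4987, K−S=21.8313, hold=22.3451 ⇒ V=22.3451 continue  boundary S*=102.3200
step 1: (k=1,j=0): S=95.0789, K−S=45.2511, hold=44.4745 ⇒ V=45.2511 exercise | (k=1,j=1): S=110.1126, K−S=30.2174, hold=29.7062 ⇒ V=30.2174 exercise  boundary S*=110.1126
step 0: (k=0,j=0): S=102.3200, K−S=38.0100, hold=37.2333 ⇒ V=38.0100 exercise  boundary S*=102.3200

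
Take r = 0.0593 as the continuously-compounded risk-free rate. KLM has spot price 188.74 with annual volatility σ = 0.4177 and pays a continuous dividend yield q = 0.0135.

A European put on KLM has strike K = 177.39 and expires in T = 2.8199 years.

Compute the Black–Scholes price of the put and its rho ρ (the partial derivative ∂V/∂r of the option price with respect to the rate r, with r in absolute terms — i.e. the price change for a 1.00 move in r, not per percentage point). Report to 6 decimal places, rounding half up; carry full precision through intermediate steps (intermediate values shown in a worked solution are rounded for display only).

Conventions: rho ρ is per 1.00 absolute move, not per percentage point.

σ√T = 0.4177·√2.8199 = 0.701425
d₁ = (ln(S/K) + (r−q+σ²/2)T) / (σ√T) = (ln(188.74/177.39) + (0.0593−0.0135+0.4177²/2)·2.8199) / 0.701425 = (0.062020 + 0.375150) / 0.701425 = 0.623259
d₂ = d₁ − σ√T = 0.623259 − 0.701425 = -0.078166
e^{−rT} = 0.846013
e^{−qT} = 0.962647
N(−d₁) = 0.266557,  N(−d₂) = 0.531152
Put price V = K·e^{−rT}·N(−d₂) − S·e^{−qT}·N(−d₁) = 79.712264 − 48.430745 = 31.281519
ρ = −K·T·e^{−rT}·N(−d₂) = -224.780615

price = 31.281519
ρ = -224.780615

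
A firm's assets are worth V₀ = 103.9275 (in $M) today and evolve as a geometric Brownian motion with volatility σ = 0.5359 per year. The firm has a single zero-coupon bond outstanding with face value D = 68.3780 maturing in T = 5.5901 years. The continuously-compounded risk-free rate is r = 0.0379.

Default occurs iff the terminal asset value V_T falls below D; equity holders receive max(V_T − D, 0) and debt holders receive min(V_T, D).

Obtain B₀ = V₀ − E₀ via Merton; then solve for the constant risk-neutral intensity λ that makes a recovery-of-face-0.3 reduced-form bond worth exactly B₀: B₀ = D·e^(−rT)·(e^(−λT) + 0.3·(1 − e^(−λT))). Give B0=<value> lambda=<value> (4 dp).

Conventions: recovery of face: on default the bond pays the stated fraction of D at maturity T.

With assets at 103.9275 and a single debt payment of 68.3780 at 5.5901 years:
d₁ = [ln(V₀/D) + (r + σ²/2)T] / (σ√T)
   = [ln(103.9275/68.3780) + (0.0379 + 0.5·0.5359²)·5.5901] / (0.5359·√5.5901)
   = [0.418642 + 1.014572] / 1.267049 = 1.131143
d₂ = d₁ − σ√T = 1.131143 − 1.267049 = -0.135906
N(d₁) = 0.871003,  N(d₂) = 0.445948,  e^(−rT) = 0.809074
E₀ = V₀·N(d₁) − D·e^(−rT)·N(d₂)
   = 103.9275·0.871003 − 68.3780·0.809074·0.445948 = 65.850015
B₀ = V₀ − E₀ = 103.9275 − 65.850015 = 38.077485
e^(−λT) = (B₀·e^(rT)/D − 0.3)/(1 − 0.3) = (38.0775·1.235981/68.3780 − 0.3)/0.7 = 0.55468253
λ = −ln(0.55468253)/5.5901 = 0.105429

B0=38.0775 lambda=0.1054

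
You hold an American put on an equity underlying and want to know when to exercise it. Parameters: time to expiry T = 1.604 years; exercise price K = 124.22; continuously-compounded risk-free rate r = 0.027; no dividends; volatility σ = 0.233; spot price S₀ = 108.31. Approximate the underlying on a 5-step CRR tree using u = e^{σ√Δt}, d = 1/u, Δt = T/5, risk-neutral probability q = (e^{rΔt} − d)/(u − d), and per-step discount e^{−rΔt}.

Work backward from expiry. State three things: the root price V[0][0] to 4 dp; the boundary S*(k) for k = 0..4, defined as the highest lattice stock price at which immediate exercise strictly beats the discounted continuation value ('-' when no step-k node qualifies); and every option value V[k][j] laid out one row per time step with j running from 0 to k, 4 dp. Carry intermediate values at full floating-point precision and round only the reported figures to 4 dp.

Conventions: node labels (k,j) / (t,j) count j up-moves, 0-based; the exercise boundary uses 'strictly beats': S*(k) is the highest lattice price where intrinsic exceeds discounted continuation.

params: Δt=0.32080 u=1.14107 d=0.87637 q=0.49992 e^(-rΔt)=0.99138
t_5 payoffs: 68.2313 51.3199 29.3006 0.6303 0.0000 0.0000
t_4: node(4,0) S=63.8873 payoff=60.3327 vs cont=59.2614 → 60.3327 [stop]  node(4,1) S=83.1843 payoff=41.0357 vs cont=39.9644 → 41.0357 [stop]  node(4,2) S=108.3100 payoff=15.9100 vs cont=14.8387 → 15.9100 [stop]  node(4,3) S=141.0249 payoff=0.0000 vs cont=0.3125 → 0.3125 [wait]  node(4,4) S=183.6212 payoff=0.0000 vs cont=0.0000 → 0.0000 [wait]  ⇒ S*(4)=108.3100
t_3: node(3,0) S=72.9001 payoff=51.3199 vs cont=50.2486 → 51.3199 [stop]  node(3,1) S=94.9194 payoff=29.3006 vs cont=28.2293 → 29.3006 [stop]  node(3,2) S=123.5897 payoff=0.6303 vs cont=8.0425 → 8.0425 [wait]  node(3,3) S=160.9197 payoff=0.0000 vs cont=0.1549 → 0.1549 [wait]  ⇒ S*(3)=94.9194
t_2: node(2,0) S=83.1843 payoff=41.0357 vs cont=39.9644 → 41.0357 [stop]  node(2,1) S=108.3100 payoff=15.9100 vs cont=18.5122 → 18.5122 [wait]  node(2,2) S=141.0249 payoff=0.0000 vs cont=4.0640 → 4.0640 [wait]  ⇒ S*(2)=83.1843
t_1: node(1,0) S=94.9194 payoff=29.3006 vs cont=29.5190 → 29.5190 [wait]  node(1,1) S=123.5897 payoff=0.6303 vs cont=11.1919 → 11.1919 [wait]  ⇒ S*(1)=-
t_0: node(0,0) S=108.3100 payoff=15.9100 vs cont=20.1814 → 20.1814 [wait]  ⇒ S*(0)=-

price = 20.1814
boundary = - - 83.1843 94.9194 108.3100
tree:
20.1814
29.5190 11.1919
41.0357 18.5122 4.0640
51.3199 29.3006 8.0425 0.1549
60.3327 41.0357 15.9100 0.3125 0.0000
68.2313 51.3199 29.3006 0.6303 0.0000 0.0000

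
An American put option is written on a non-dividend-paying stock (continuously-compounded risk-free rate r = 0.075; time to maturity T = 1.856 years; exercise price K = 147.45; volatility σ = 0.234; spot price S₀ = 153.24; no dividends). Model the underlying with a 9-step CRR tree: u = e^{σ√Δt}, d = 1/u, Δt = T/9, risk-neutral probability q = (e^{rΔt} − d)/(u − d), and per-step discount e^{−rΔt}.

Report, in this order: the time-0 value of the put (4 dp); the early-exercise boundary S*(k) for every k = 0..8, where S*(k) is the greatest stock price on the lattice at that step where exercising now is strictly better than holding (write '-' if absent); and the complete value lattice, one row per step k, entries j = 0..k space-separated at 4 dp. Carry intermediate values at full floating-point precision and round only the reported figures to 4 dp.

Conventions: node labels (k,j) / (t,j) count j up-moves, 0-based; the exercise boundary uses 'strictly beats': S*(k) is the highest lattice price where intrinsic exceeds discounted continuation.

price = 9.9525
boundary = - - - 111.4098 100.1783 111.4098 123.9005 111.4098 123.9005
tree:
9.9525
15.7192 5.4541
24.1570 9.1702 2.5279
36.0402 14.9912 4.6043 0.8780
47.2717 23.7058 8.1918 1.7606 0.1712
57.3709 36.0402 14.1530 3.4818 0.3835 0.0000
66.4519 47.2717 23.5495 6.7642 0.8591 0.0000 0.0000
74.6175 57.3709 36.0402 12.8327 1.9245 0.0000 0.0000 0.0000
81.9599 66.4519 47.2717 23.5495 4.3113 0.0000 0.0000 0.0000 0.0000
88.5621 74.6175 57.3709 36.0402 9.6585 0.0000 0.0000 0.0000 0.0000 0.0000

Δt=0.20622, u=1.11211, d=0.89919, q=0.54666, disc=e^(-rΔt)=0.98465
k=9 terminal: V=max(K-S,0) → 88.5621 74.6175 57.3709 36.0402 9.6585 0.0000 0.0000 0.0000 0.0000 0.0000
k=8: j=0 S=65.4901 intr=81.9599 cont=79.6969 V=81.9599[EX]; j=1 S=80.9981 intr=66.4519 cont=64.1889 V=66.4519[EX]; j=2 S=100.1783 intr=47.2717 cont=45.0087 V=47.2717[EX]; j=3 S=123.9005 intr=23.5495 cont=21.2865 V=23.5495[EX]; j=4 S=153.2400 intr=0.0000 cont=4.3113 V=4.3113[hold]; j=5 S=189.5271 intr=0.0000 cont=0.0000 V=0.0000[hold]; j=6 S=234.4070 intr=0.0000 cont=0.0000 V=0.0000[hold]; j=7 S=289.9144 intr=0.0000 cont=0.0000 V=0.0000[hold]; j=8 S=358.5658 intr=0.0000 cont=0.0000 V=0.0000[hold]  S*(8)=123.9005
k=7: j=0 S=72.8325 intr=74.6175 cont=72.3545 V=74.6175[EX]; j=1 S=90.0791 intr=57.3709 cont=55.1079 V=57.3709[EX]; j=2 S=111.4098 intr=36.0402 cont=33.7772 V=36.0402[EX]; j=3 S=137.7915 intr=9.6585 cont=12.8327 V=12.8327[hold]; j=4 S=170.4205 intr=0.0000 cont=1.9245 V=1.9245[hold]; j=5 S=210.7759 intr=0.0000 cont=0.0000 V=0.0000[hold]; j=6 S=260.6874 intr=0.0000 cont=0.0000 V=0.0000[hold]; j=7 S=322.4180 intr=0.0000 cont=0.0000 V=0.0000[hold]  S*(7)=111.4098
k=6: j=0 S=80.9981 intr=66.4519 cont=64.1889 V=66.4519[EX]; j=1 S=100.1783 intr=47.2717 cont=45.0087 V=47.2717[EX]; j=2 S=123.9005 intr=23.5495 cont=22.9951 V=23.5495[EX]; j=3 S=153.2400 intr=0.0000 cont=6.7642 V=6.7642[hold]; j=4 S=189.5271 intr=0.0000 cont=0.8591 V=0.8591[hold]; j=5 S=234.4070 intr=0.0000 cont=0.0000 V=0.0000[hold]; j=6 S=289.9144 intr=0.0000 cont=0.0000 V=0.0000[hold]  S*(6)=123.9005
k=5: j=0 S=90.0791 intr=57.3709 cont=55.1079 V=57.3709[EX]; j=1 S=111.4098 intr=36.0402 cont=33.7772 V=36.0402[EX]; j=2 S=137.7915 intr=9.6585 cont=14.1530 V=14.1530[hold]; j=3 S=170.4205 intr=0.0000 cont=3.4818 V=3.4818[hold]; j=4 S=210.7759 intr=0.0000 cont=0.3835 V=0.3835[hold]; j=5 S=260.6874 intr=0.0000 cont=0.0000 V=0.0000[hold]  S*(5)=111.4098
k=4: j=0 S=100.1783 intr=47.2717 cont=45.0087 V=47.2717[EX]; j=1 S=123.9005 intr=23.5495 cont=23.7058 V=23.7058[hold]; j=2 S=153.2400 intr=0.0000 cont=8.1918 V=8.1918[hold]; j=3 S=189.5271 intr=0.0000 cont=1.7606 V=1.7606[hold]; j=4 S=234.4070 intr=0.0000 cont=0.1712 V=0.1712[hold]  S*(4)=100.1783
k=3: j=0 S=111.4098 intr=36.0402 cont=33.8613 V=36.0402[EX]; j=1 S=137.7915 intr=9.6585 cont=14.9912 V=14.9912[hold]; j=2 S=170.4205 intr=0.0000 cont=4.6043 V=4.6043[hold]; j=3 S=210.7759 intr=0.0000 cont=0.8780 V=0.8780[hold]  S*(3)=111.4098
k=2: j=0 S=123.9005 intr=23.5495 cont=24.1570 V=24.1570[hold]; j=1 S=153.2400 intr=0.0000 cont=9.1702 V=9.1702[hold]; j=2 S=189.5271 intr=0.0000 cont=2.5279 V=2.5279[hold]  S*(2)=-
k=1: j=0 S=137.7915 intr=9.6585 cont=15.7192 V=15.7192[hold]; j=1 S=170.4205 intr=0.0000 cont=5.4541 V=5.4541[hold]  S*(1)=-
k=0: j=0 S=153.2400 intr=0.0000 cont=9.9525 V=9.9525[hold]  S*(0)=-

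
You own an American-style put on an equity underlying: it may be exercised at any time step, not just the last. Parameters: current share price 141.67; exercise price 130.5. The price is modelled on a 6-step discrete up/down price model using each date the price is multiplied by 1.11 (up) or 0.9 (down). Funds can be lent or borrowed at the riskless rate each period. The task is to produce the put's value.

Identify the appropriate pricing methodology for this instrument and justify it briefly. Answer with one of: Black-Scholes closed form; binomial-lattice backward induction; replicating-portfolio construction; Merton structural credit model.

Key observation: the defining feature is the embedded early-exercise option across 6 discrete dates on the spot-141.67 tree; pricing the strike-130.5 put means working backward with an exercise test at every node.

framework: binomial-lattice backward induction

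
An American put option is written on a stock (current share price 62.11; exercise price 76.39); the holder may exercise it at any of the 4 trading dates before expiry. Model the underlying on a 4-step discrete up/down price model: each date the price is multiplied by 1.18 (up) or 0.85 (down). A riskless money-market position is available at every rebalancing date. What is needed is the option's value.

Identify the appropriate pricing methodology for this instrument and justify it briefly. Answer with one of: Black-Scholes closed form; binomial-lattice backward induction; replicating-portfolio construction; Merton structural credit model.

Key observation: the put (strike 76.39 on spot 62.11) is American-style on a 4-step discrete price model, so the early-exercise decision at every node requires stepwise backward valuation — a closed form cannot price the exercise right.

framework: binomial-lattice backward induction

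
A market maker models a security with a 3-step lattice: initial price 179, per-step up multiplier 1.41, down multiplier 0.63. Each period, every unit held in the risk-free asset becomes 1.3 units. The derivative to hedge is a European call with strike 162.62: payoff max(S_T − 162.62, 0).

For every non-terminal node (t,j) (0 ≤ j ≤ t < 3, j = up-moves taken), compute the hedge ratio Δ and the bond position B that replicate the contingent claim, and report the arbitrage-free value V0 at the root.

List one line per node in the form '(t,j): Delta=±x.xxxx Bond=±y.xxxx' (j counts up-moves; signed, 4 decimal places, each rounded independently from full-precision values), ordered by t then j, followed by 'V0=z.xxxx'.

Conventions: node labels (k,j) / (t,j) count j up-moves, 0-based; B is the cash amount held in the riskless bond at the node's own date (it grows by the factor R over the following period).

The replicating-portfolio and risk-neutral prices coincide; use p* = (1.3−0.63)/(1.41−0.63) = 0.8590 for the latter.
At maturity the claim pays: V(3,0)=0.0000, V(3,1)=0.0000, V(3,2)=61.5780, V(3,3)=339.1566
Node (2,0) S=71.0451: V=(p*·0.0000+(1−p*)·0.0000)/1.3=0.0000; Δ=(0.0000−0.0000)/(100.1736−44.7584)=0.0000; B=V−Δ·S=0.0000
Node (2,1) S=159.0057: V=(p*·61.5780+(1−p*)·0.0000)/1.3=40.6877; Δ=(61.5780−0.0000)/(224.1980−100.1736)=0.4965; B=V−Δ·S=-38.2585
Node (2,2) S=355.8699: V=(p*·339.1566+(1−p*)·61.5780)/1.3=230.7776; Δ=(339.1566−61.5780)/(501.7766−224.1980)=1.0000; B=V−Δ·S=-125.0923
Node (1,0) S=112.7700: V=(p*·40.6877+(1−p*)·0.0000)/1.3=26.8843; Δ=(40.6877−0.0000)/(159.0057−71.0451)=0.4626; B=V−Δ·S=-25.2793
Node (1,1) S=252.3900: V=(p*·230.7776+(1−p*)·40.6877)/1.3=156.9000; Δ=(230.7776−40.6877)/(355.8699−159.0057)=0.9656; B=V−Δ·S=-86.8050
Node (0,0) S=179.0000: V=(p*·156.9000+(1−p*)·26.8843)/1.3=106.5881; Δ=(156.9000−26.8843)/(252.3900−112.7700)=0.9312; B=V−Δ·S=-60.0987
Verification: the root portfolio costs Δ(0,0)·S0 + B(0,0) = 106.5881, matching V0.

(0,0): Delta=0.9312 Bond=-60.0987
(1,0): Delta=0.4626 Bond=-25.2793
(1,1): Delta=0.9656 Bond=-86.8050
(2,0): Delta=0.0000 Bond=0.0000
(2,1): Delta=0.4965 Bond=-38.2585
(2,2): Delta=1.0000 Bond=-125.0923
V0=106.5881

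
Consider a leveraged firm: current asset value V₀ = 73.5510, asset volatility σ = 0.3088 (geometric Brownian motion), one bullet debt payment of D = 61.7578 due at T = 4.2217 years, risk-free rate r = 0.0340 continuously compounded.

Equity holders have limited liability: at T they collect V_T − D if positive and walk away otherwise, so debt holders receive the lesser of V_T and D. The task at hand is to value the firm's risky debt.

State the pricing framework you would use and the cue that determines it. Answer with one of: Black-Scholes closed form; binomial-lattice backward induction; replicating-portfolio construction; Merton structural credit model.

framework: Merton structural credit model

Key observation: with the firm-asset dynamics (V₀ = 73.5510) and a single zero-coupon liability of face 61.7578 given, debt value, spread, and default probability all derive from the option view of the balance sheet.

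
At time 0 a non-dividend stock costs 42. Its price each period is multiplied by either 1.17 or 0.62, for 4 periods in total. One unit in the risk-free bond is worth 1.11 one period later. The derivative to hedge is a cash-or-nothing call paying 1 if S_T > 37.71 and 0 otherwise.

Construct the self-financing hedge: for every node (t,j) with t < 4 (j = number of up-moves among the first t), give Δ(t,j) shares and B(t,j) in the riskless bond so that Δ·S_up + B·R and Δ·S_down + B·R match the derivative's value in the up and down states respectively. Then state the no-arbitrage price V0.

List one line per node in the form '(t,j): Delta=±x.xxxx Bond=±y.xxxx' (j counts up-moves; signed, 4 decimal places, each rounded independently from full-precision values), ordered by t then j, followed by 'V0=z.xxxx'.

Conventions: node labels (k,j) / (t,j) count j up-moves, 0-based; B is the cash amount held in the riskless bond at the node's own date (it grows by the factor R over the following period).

(0,0): Delta=0.0082 Bond=0.2729
(1,0): Delta=0.0450 Bond=-0.6542
(1,1): Delta=0.0058 Bond=0.4201
(2,0): Delta=0.0000 Bond=0.0000
(2,1): Delta=0.0479 Bond=-0.8151
(2,2): Delta=0.0031 Bond=0.6233
(3,0): Delta=0.0000 Bond=0.0000
(3,1): Delta=0.0000 Bond=0.0000
(3,2): Delta=0.0510 Bond=-1.0156
(3,3): Delta=0.0000 Bond=0.9009
V0=0.6183

No-arbitrage ⇒ martingale measure with p* = (R−d)/(u−d) = 0.8909.
At maturity the claim pays: V(4,0)=0.0000, V(4,1)=0.0000, V(4,2)=0.0000, V(4,3)=1.0000, V(4,4)=1.0000
(3,0): S=10.0098. Δ = (V_up−V_dn)/(S_up−S_dn) = (0.0000−0.0000)/(11.7114−6.2061) = 0.0000. V = [p*·0.0000 + (1−p*)·0.0000]/1.11 = 0.0000. B = V − Δ·S = 0.0000.
(3,1): S=18.8894. Δ = (V_up−V_dn)/(S_up−S_dn) = (0.0000−0.0000)/(22.1006−11.7114) = 0.0000. V = [p*·0.0000 + (1−p*)·0.0000]/1.11 = 0.0000. B = V − Δ·S = 0.0000.
(3,2): S=35.6462. Δ = (V_up−V_dn)/(S_up−S_dn) = (1.0000−0.0000)/(41.7060−22.1006) = 0.0510. V = [p*·1.0000 + (1−p*)·0.0000]/1.11 = 0.8026. B = V − Δ·S = -1.0156.
(3,3): S=67.2677. Δ = (V_up−V_dn)/(S_up−S_dn) = (1.0000−1.0000)/(78.7033−41.7060) = 0.0000. V = [p*·1.0000 + (1−p*)·1.0000]/1.11 = 0.9009. B = V − Δ·S = 0.9009.
(2,0): S=16.1448. Δ = (V_up−V_dn)/(S_up−S_dn) = (0.0000−0.0000)/(18.8894−10.0098) = 0.0000. V = [p*·0.0000 + (1−p*)·0.0000]/1.11 = 0.0000. B = V − Δ·S = 0.0000.
(2,1): S=30.4668. Δ = (V_up−V_dn)/(S_up−S_dn) = (0.8026−0.0000)/(35.6462−18.8894) = 0.0479. V = [p*·0.8026 + (1−p*)·0.0000]/1.11 = 0.6442. B = V − Δ·S = -0.8151.
(2,2): S=57.4938. Δ = (V_up−V_dn)/(S_up−S_dn) = (0.9009−0.8026)/(67.2677−35.6462) = 0.0031. V = [p*·0.9009 + (1−p*)·0.8026]/1.11 = 0.8020. B = V − Δ·S = 0.6233.
(1,0): S=26.0400. Δ = (V_up−V_dn)/(S_up−S_dn) = (0.6442−0.0000)/(30.4668−16.1448) = 0.0450. V = [p*·0.6442 + (1−p*)·0.0000]/1.11 = 0.5170. B = V − Δ·S = -0.6542.
(1,1): S=49.1400. Δ = (V_up−V_dn)/(S_up−S_dn) = (0.8020−0.6442)/(57.4938−30.4668) = 0.0058. V = [p*·0.8020 + (1−p*)·0.6442]/1.11 = 0.7070. B = V − Δ·S = 0.4201.
(0,0): S=42.0000. Δ = (V_up−V_dn)/(S_up−S_dn) = (0.7070−0.5170)/(49.1400−26.0400) = 0.0082. V = [p*·0.7070 + (1−p*)·0.5170]/1.11 = 0.6183. B = V − Δ·S = 0.2729.
As a check, the time-0 holding Δ(0,0)·S0 + B(0,0) comes to 0.6183 — exactly V0.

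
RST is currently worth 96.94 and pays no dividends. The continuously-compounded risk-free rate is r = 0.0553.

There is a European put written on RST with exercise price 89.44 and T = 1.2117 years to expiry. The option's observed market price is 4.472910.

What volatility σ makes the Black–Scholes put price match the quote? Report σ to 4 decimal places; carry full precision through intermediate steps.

At σ = 0.2460 the Black–Scholes value reproduces the quote:
σ√T = 0.246·√1.2117 = 0.270790
d₁ = (ln(S/K) + (r+σ²/2)T) / (σ√T) = (ln(96.94/89.44) + (0.0553+0.246²/2)·1.2117) / 0.270790 = (0.080524 + 0.103671) / 0.270790 = 0.680213
d₂ = d₁ − σ√T = 0.680213 − 0.270790 = 0.409423
e^{−rT} = 0.935189
N(−d₁) = 0.248185,  N(−d₂) = 0.341115
V = K·e^{−rT}·N(−d₂) − S·N(−d₁) = 28.531950 − 24.059040 = 4.472910 (equal to the quote); since ∂V/∂σ > 0 for all σ, the implied volatility is unique

sigma = 0.2460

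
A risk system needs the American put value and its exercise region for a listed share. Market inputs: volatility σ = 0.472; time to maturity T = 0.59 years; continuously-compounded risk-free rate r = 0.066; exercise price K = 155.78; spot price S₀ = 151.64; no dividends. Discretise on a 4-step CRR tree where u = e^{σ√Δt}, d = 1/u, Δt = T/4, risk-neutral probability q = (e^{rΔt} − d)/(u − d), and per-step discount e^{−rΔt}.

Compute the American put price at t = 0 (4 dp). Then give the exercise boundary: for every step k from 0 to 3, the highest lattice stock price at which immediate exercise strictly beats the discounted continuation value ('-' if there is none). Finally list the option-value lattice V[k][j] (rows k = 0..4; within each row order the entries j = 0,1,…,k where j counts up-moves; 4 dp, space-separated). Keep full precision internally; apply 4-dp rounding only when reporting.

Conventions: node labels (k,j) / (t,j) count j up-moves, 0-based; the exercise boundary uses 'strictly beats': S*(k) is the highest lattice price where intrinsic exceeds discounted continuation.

price = 21.3479
boundary = - - 105.5262 126.4990
tree:
21.3479
33.4501 8.7567
50.2538 16.0447 1.0910
67.7494 29.2810 2.1252 0.0000
82.3444 50.2538 4.1400 0.0000 0.0000

Δt=0.14750, u=1.19874, d=0.83421, q=0.48164, disc=e^(-rΔt)=0.99031
k=4 terminal: V=max(K-S,0) → 82.3444 50.2538 4.1400 0.0000 0.0000
k=3: j=0 S=88.0306 intr=67.7494 cont=66.2403 V=67.7494[EX]; j=1 S=126.4990 intr=29.2810 cont=27.7719 V=29.2810[EX]; j=2 S=181.7777 intr=0.0000 cont=2.1252 V=2.1252[hold]; j=3 S=261.2125 intr=0.0000 cont=0.0000 V=0.0000[hold]  S*(3)=126.4990
k=2: j=0 S=105.5262 intr=50.2538 cont=48.7446 V=50.2538[EX]; j=1 S=151.6400 intr=4.1400 cont=16.0447 V=16.0447[hold]; j=2 S=217.9050 intr=0.0000 cont=1.0910 V=1.0910[hold]  S*(2)=105.5262
k=1: j=0 S=126.4990 intr=29.2810 cont=33.4501 V=33.4501[hold]; j=1 S=181.7777 intr=0.0000 cont=8.7567 V=8.7567[hold]  S*(1)=-
k=0: j=0 S=151.6400 intr=4.1400 cont=21.3479 V=21.3479[hold]  S*(0)=-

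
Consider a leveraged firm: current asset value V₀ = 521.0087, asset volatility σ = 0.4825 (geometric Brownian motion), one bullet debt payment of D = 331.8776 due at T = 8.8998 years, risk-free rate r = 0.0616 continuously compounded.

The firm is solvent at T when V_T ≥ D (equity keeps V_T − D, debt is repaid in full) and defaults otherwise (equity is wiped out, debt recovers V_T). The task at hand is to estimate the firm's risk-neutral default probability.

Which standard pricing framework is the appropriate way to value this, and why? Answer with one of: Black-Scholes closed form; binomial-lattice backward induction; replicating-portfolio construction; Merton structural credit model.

Key observation: the asked-for credit quantity lives on the firm's capital structure — asset value, asset volatility, debt face 331.8776 — which is the structural model's domain.

framework: Merton structural credit model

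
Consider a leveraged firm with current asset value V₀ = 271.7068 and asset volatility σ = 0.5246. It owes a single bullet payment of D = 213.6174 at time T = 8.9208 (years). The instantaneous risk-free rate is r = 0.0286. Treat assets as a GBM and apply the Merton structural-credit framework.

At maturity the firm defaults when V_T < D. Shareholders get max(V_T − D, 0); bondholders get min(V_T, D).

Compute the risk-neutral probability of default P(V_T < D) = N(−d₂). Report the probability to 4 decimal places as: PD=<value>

PD=0.6798

Equity is a call on the firm's assets struck at D = 213.6174:
d₁ = [ln(V₀/D) + (r + σ²/2)T] / (σ√T)
   = [ln(271.7068/213.6174) + (0.0286 + 0.5·0.5246²)·8.9208] / (0.5246·√8.9208)
   = [0.240537 + 1.482660] / 1.566860 = 1.099777
d₂ = d₁ − σ√T = 1.099777 − 1.566860 = -0.467083
risk-neutral PD = N(−d₂) = N(0.467083) = 0.679780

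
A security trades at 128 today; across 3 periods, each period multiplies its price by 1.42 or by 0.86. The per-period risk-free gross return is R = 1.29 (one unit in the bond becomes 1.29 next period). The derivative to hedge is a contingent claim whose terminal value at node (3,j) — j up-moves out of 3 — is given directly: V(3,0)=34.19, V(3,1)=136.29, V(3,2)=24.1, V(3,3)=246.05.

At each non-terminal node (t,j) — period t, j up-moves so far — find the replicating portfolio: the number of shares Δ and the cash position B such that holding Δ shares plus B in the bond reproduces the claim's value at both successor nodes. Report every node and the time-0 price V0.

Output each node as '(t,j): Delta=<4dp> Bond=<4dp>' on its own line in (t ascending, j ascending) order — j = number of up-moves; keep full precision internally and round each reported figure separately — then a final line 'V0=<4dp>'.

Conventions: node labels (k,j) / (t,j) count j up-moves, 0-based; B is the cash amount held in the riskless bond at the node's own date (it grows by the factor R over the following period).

(0,0): Delta=0.8079 Bond=-38.8294
(1,0): Delta=-0.7852 Bond=125.2836
(1,1): Delta=1.0996 Bond=-103.1098
(2,0): Delta=1.9259 Bond=-95.0437
(2,1): Delta=-1.2816 Bond=239.2107
(2,2): Delta=1.5356 Bond=-245.5440
V0=64.5820

No-arbitrage ⇒ martingale measure with p* = (R−d)/(u−d) = 0.7679.
At maturity the claim pays: V(3,0)=34.1900, V(3,1)=136.2900, V(3,2)=24.1000, V(3,3)=246.0500
(2,0): S=94.6688. Δ = (V_up−V_dn)/(S_up−S_dn) = (136.2900−34.1900)/(134.4297−81.4152) = 1.9259. V = [p*·136.2900 + (1−p*)·34.1900]/1.29 = 87.2777. B = V − Δ·S = -95.0437.
(2,1): S=156.3136. Δ = (V_up−V_dn)/(S_up−S_dn) = (24.1000−136.2900)/(221.9653−134.4297) = -1.2816. V = [p*·24.1000 + (1−p*)·136.2900]/1.29 = 38.8714. B = V − Δ·S = 239.2107.
(2,2): S=258.0992. Δ = (V_up−V_dn)/(S_up−S_dn) = (246.0500−24.1000)/(366.5009−221.9653) = 1.5356. V = [p*·246.0500 + (1−p*)·24.1000]/1.29 = 150.7953. B = V − Δ·S = -245.5440.
(1,0): S=110.0800. Δ = (V_up−V_dn)/(S_up−S_dn) = (38.8714−87.2777)/(156.3136−94.6688) = -0.7852. V = [p*·38.8714 + (1−p*)·87.2777]/1.29 = 38.8439. B = V − Δ·S = 125.2836.
(1,1): S=181.7600. Δ = (V_up−V_dn)/(S_up−S_dn) = (150.7953−38.8714)/(258.0992−156.3136) = 1.0996. V = [p*·150.7953 + (1−p*)·38.8714]/1.29 = 96.7542. B = V − Δ·S = -103.1098.
(0,0): S=128.0000. Δ = (V_up−V_dn)/(S_up−S_dn) = (96.7542−38.8439)/(181.7600−110.0800) = 0.8079. V = [p*·96.7542 + (1−p*)·38.8439]/1.29 = 64.5820. B = V − Δ·S = -38.8294.
Verification: the root portfolio costs Δ(0,0)·S0 + B(0,0) = 64.5820, matching V0.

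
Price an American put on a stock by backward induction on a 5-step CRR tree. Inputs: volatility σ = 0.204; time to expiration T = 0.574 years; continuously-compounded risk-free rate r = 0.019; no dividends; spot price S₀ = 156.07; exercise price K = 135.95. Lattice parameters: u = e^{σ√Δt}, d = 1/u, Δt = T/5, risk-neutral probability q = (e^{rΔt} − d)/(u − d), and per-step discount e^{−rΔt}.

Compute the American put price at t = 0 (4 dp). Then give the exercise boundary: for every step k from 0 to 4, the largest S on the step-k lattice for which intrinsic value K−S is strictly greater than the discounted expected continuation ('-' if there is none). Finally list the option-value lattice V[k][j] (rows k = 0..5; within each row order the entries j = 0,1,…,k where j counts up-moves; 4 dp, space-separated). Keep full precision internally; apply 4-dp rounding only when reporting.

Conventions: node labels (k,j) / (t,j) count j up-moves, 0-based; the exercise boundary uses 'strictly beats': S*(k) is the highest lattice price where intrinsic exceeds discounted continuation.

price = 2.2383
boundary = - - - - 118.3713
tree:
2.2383
3.9055 0.5710
6.6704 1.1412 0.0000
11.0633 2.2805 0.0000 0.0000
17.5787 4.5574 0.0000 0.0000 0.0000
25.4841 9.1075 0.0000 0.0000 0.0000 0.0000

Δt=0.11480, u=1.07156, d=0.93322, q=0.49851, disc=e^(-rΔt)=0.99782
k=5 terminal: V=max(K-S,0) → 25.4841 9.1075 0.0000 0.0000 0.0000 0.0000
k=4: j=0 S=118.3713 intr=17.5787 cont=17.2825 V=17.5787[EX]; j=1 S=135.9199 intr=0.0301 cont=4.5574 V=4.5574[hold]; j=2 S=156.0700 intr=0.0000 cont=0.0000 V=0.0000[hold]; j=3 S=179.2074 intr=0.0000 cont=0.0000 V=0.0000[hold]; j=4 S=205.7749 intr=0.0000 cont=0.0000 V=0.0000[hold]  S*(4)=118.3713
k=3: j=0 S=126.8425 intr=9.1075 cont=11.0633 V=11.0633[hold]; j=1 S=145.6469 intr=0.0000 cont=2.2805 V=2.2805[hold]; j=2 S=167.2390 intr=0.0000 cont=0.0000 V=0.0000[hold]; j=3 S=192.0323 intr=0.0000 cont=0.0000 V=0.0000[hold]  S*(3)=-
k=2: j=0 S=135.9199 intr=0.0301 cont=6.6704 V=6.6704[hold]; j=1 S=156.0700 intr=0.0000 cont=1.1412 V=1.1412[hold]; j=2 S=179.2074 intr=0.0000 cont=0.0000 V=0.0000[hold]  S*(2)=-
k=1: j=0 S=145.6469 intr=0.0000 cont=3.9055 V=3.9055[hold]; j=1 S=167.2390 intr=0.0000 cont=0.5710 V=0.5710[hold]  S*(1)=-
k=0: j=0 S=156.0700 intr=0.0000 cont=2.2383 V=2.2383[hold]  S*(0)=-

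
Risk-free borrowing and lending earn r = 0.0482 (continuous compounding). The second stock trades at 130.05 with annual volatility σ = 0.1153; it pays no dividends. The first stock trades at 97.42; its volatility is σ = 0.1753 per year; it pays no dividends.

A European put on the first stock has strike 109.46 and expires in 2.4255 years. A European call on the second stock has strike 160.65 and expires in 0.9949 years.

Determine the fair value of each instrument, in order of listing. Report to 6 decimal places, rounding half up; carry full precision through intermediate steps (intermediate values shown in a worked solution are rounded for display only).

[the first stock put K=109.46]
σ√T = 0.1753·√2.4255 = 0.273013
d₁ = (ln(S/K) + (r+σ²/2)T) / (σ√T) = (ln(97.42/109.46) + (0.0482+0.1753²/2)·2.4255) / 0.273013 = (-0.116528 + 0.154177) / 0.273013 = 0.137903
d₂ = d₁ − σ√T = 0.137903 − 0.273013 = -0.135109
e^{−rT} = 0.889666
N(−d₁) = 0.445158,  N(−d₂) = 0.553737
price = K·e^{−rT}·N(−d₂) − S·N(−d₁) = 53.924504 − 43.367329 = 10.557175
[the second stock call K=160.65]
σ√T = 0.1153·√0.9949 = 0.115006
d₁ = (ln(S/K) + (r+σ²/2)T) / (σ√T) = (ln(130.05/160.65) + (0.0482+0.1153²/2)·0.9949) / 0.115006 = (-0.211309 + 0.054567) / 0.115006 = -1.362905
d₂ = d₁ − σ√T = -1.362905 − 0.115006 = -1.477911
e^{−rT} = 0.953177
N(d₁) = 0.086456,  N(d₂) = 0.069716
price = S·N(d₁) − K·e^{−rT}·N(d₂) = 11.243624 − 10.675438 = 0.568186

price(the first stock put K=109.46) = 10.557175
price(the second stock call K=160.65) = 0.568186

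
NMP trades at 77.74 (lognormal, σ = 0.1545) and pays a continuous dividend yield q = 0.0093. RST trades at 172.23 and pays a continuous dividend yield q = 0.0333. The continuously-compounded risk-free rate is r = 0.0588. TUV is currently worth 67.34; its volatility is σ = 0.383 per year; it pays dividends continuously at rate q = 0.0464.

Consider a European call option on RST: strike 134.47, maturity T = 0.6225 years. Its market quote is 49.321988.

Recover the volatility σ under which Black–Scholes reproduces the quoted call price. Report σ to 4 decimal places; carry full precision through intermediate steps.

sigma = 0.5419

At σ = 0.5419 the Black–Scholes value reproduces the quote:
σ√T = 0.5419·√0.6225 = 0.427552
d₁ = (ln(S/K) + (r−q+σ²/2)T) / (σ√T) = (ln(172.23/134.47) + (0.0588−0.0333+0.5419²/2)·0.6225) / 0.427552 = (0.247490 + 0.107274) / 0.427552 = 0.829756
d₂ = d₁ − σ√T = 0.829756 − 0.427552 = 0.402204
e^{−rT} = 0.964059
e^{−qT} = 0.979484
N(d₁) = 0.796662,  N(d₂) = 0.656233
V = S·e^{−qT}·N(d₁) − K·e^{−rT}·N(d₂) = 134.394066 − 85.072078 = 49.321988 (equal to the quote); since ∂V/∂σ > 0 for all σ, the implied volatility is unique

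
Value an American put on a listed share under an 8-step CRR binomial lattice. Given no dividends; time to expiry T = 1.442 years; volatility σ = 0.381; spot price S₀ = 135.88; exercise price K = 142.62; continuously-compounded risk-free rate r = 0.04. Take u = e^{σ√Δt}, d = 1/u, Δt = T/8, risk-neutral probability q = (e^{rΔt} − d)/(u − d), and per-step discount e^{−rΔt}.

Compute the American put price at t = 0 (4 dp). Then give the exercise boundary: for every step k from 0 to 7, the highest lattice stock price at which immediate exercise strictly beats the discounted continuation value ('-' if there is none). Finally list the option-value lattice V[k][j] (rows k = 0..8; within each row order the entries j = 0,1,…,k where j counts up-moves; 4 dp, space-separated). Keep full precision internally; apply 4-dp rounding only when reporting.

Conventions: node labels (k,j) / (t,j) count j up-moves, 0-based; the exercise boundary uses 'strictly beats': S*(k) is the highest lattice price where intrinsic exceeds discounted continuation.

Δt=0.18025, u=1.17557, d=0.85065, q=0.48192, disc=e^(-rΔt)=0.99282
k=8 terminal: V=max(K-S,0) → 105.3676 91.1381 71.4732 44.2969 6.7400 0.0000 0.0000 0.0000 0.0000
k=7: j=0 S=43.7930 intr=98.8270 cont=97.8024 V=98.8270[EX]; j=1 S=60.5209 intr=82.0991 cont=81.0746 V=82.0991[EX]; j=2 S=83.6383 intr=58.9817 cont=57.9571 V=58.9817[EX]; j=3 S=115.5861 intr=27.0339 cont=26.0094 V=27.0339[EX]; j=4 S=159.7370 intr=0.0000 cont=3.4668 V=3.4668[hold]; j=5 S=220.7526 intr=0.0000 cont=0.0000 V=0.0000[hold]; j=6 S=305.0746 intr=0.0000 cont=0.0000 V=0.0000[hold]; j=7 S=421.6054 intr=0.0000 cont=0.0000 V=0.0000[hold]  S*(7)=115.5861
k=6: j=0 S=51.4819 intr=91.1381 cont=90.1135 V=91.1381[EX]; j=1 S=71.1468 intr=71.4732 cont=70.4486 V=71.4732[EX]; j=2 S=98.3231 intr=44.2969 cont=43.2724 V=44.2969[EX]; j=3 S=135.8800 intr=6.7400 cont=15.5639 V=15.5639[hold]; j=4 S=187.7828 intr=0.0000 cont=1.7832 V=1.7832[hold]; j=5 S=259.5111 intr=0.0000 cont=0.0000 V=0.0000[hold]; j=6 S=358.6378 intr=0.0000 cont=0.0000 V=0.0000[hold]  S*(6)=98.3231
k=5: j=0 S=60.5209 intr=82.0991 cont=81.0746 V=82.0991[EX]; j=1 S=83.6383 intr=58.9817 cont=57.9571 V=58.9817[EX]; j=2 S=115.5861 intr=27.0339 cont=30.2312 V=30.2312[hold]; j=3 S=159.7370 intr=0.0000 cont=8.8586 V=8.8586[hold]; j=4 S=220.7526 intr=0.0000 cont=0.9172 V=0.9172[hold]; j=5 S=305.0746 intr=0.0000 cont=0.0000 V=0.0000[hold]  S*(5)=83.6383
k=4: j=0 S=71.1468 intr=71.4732 cont=70.4486 V=71.4732[EX]; j=1 S=98.3231 intr=44.2969 cont=44.8021 V=44.8021[hold]; j=2 S=135.8800 intr=6.7400 cont=19.7882 V=19.7882[hold]; j=3 S=187.7828 intr=0.0000 cont=4.9953 V=4.9953[hold]; j=4 S=259.5111 intr=0.0000 cont=0.4718 V=0.4718[hold]  S*(4)=71.1468
k=3: j=0 S=83.6383 intr=58.9817 cont=58.1988 V=58.9817[EX]; j=1 S=115.5861 intr=27.0339 cont=32.5122 V=32.5122[hold]; j=2 S=159.7370 intr=0.0000 cont=12.5683 V=12.5683[hold]; j=3 S=220.7526 intr=0.0000 cont=2.7951 V=2.7951[hold]  S*(3)=83.6383
k=2: j=0 S=98.3231 intr=44.2969 cont=45.8934 V=45.8934[hold]; j=1 S=135.8800 intr=6.7400 cont=22.7363 V=22.7363[hold]; j=2 S=187.7828 intr=0.0000 cont=7.8020 V=7.8020[hold]  S*(2)=-
k=1: j=0 S=115.5861 intr=27.0339 cont=34.4841 V=34.4841[hold]; j=1 S=159.7370 intr=0.0000 cont=15.4275 V=15.4275[hold]  S*(1)=-
k=0: j=0 S=135.8800 intr=6.7400 cont=25.1186 V=25.1186[hold]  S*(0)=-

price = 25.1186
boundary = - - - 83.6383 71.1468 83.6383 98.3231 115.5861
tree:
25.1186
34.4841 15.4275
45.8934 22.7363 7.8020
58.9817 32.5122 12.5683 2.7951
71.4732 44.8021 19.7882 4.9953 0.4718
82.0991 58.9817 30.2312 8.8586 0.9172 0.0000
91.1381 71.4732 44.2969 15.5639 1.7832 0.0000 0.0000
98.8270 82.0991 58.9817 27.0339 3.4668 0.0000 0.0000 0.0000
105.3676 91.1381 71.4732 44.2969 6.7400 0.0000 0.0000 0.0000 0.0000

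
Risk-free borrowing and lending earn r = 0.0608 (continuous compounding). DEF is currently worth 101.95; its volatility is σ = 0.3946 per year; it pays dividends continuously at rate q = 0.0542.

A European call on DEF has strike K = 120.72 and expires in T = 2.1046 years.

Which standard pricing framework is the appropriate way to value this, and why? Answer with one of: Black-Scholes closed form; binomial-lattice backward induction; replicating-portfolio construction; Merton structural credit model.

Key observation: everything needed for the exact continuous-time valuation of the European call on DEF (strike 120.72) is given, and no feature rules the closed form out.

framework: Black-Scholes closed form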